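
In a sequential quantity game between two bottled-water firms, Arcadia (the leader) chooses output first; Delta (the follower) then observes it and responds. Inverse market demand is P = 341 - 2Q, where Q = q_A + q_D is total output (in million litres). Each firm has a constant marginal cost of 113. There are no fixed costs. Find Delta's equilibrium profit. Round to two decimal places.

The follower Delta best-responds to any q_A: π_D = (341 - 2Q)q_D - 113q_D.
Follower FOC: 228 - 2q_A - 4q_D = 0, so q_D(q_A) = (228 - 2q_A)/4.
The leader anticipates this reaction. Substituting into P = 341 - 2Q gives P = 227 - q_A, so π_A = (227 - q_A)q_A - 113q_A.
The leader's first-order condition 114 - 2q_A = 0 yields q_A = 57.
Then q_D = (228 - 2·57)/4 = 57/2.
Price P = 341 - 2·(171/2) = 170.
Delta's profit: (170 - 113)·(57/2) = 1624.5000.

1624.50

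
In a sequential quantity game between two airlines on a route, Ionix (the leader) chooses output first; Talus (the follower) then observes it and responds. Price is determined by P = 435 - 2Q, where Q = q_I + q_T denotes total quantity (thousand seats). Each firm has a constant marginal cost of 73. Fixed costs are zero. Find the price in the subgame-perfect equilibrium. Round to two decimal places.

163.50

The follower Talus best-responds to any q_I: π_T = (435 - 2Q)q_T - 73q_T.
∂π_T/∂q_T = 362 - 2q_I - 4q_T = 0 gives the reaction function q_T = (362 - 2q_I)/4.
Ionix substitutes q_T(q_I) into its own profit: π_I = q_I(435 - 2q_I - (362 - 2q_I)/2) - 73q_I = (254 - q_I)q_I - 73q_I.
The leader's first-order condition 181 - 2q_I = 0 yields q_I = 181/2.
Then q_T = (362 - 2·(181/2))/4 = 181/4.
Total output Q = 543/4, so price P = 435 - 2·(543/4) = 327/2.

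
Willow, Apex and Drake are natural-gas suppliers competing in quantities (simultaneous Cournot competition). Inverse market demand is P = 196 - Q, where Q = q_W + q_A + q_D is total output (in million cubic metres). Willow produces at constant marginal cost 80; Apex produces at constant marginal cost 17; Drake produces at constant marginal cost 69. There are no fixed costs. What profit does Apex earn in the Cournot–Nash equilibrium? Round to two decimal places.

Willow's profit: π_W = (196 - Q)q_W - (80q_W). Setting ∂π_W/∂q_W = 0: 116 - 2q_W - (q_A + q_D) = 0.
Apex's profit: π_A = (196 - Q)q_A - (17q_A). Setting ∂π_A/∂q_A = 0: 179 - 2q_A - (q_W + q_D) = 0.
Drake's profit: π_D = (196 - Q)q_D - (69q_D). Setting ∂π_D/∂q_D = 0: 127 - 2q_D - (q_W + q_A) = 0.
Adding the 3 conditions: 422 − 2Q − 2Q = 0, i.e. Q = 211/2.
Back-substituting: q_W = (116 − 211/2) = 21/2, q_A = (179 − 211/2) = 147/2, q_D = (127 − 211/2) = 43/2.
Price P = 196 - 211/2 = 181/2.
Apex's profit: (181/2 - 17)·(147/2) = 5402.2500.

5402.25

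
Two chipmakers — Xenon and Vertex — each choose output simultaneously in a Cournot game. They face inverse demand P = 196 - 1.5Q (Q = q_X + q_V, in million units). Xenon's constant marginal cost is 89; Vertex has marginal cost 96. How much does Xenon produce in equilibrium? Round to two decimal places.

25.33

Xenon's profit: π_X = (196 - 1.5Q)q_X - (89q_X). Setting ∂π_X/∂q_X = 0: 107 - 3q_X - (3/2)(q_V) = 0.
Vertex's first-order condition: 100 - 3q_V - (3/2)(q_X) = 0.
Best responses: q_X = (107 - (3/2)q_V)/3, q_V = (100 - (3/2)q_X)/3.
Solving the pair: q_X = 76/3, q_V = 62/3.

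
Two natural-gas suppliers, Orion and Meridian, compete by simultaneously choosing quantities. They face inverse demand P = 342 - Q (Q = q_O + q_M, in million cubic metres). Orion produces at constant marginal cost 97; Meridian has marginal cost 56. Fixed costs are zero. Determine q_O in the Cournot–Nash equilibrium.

Orion's profit: π_O = (342 - Q)q_O - (97q_O). Setting ∂π_O/∂q_O = 0: 245 - 2q_O - (q_M) = 0.
Meridian's first-order condition: 286 - 2q_M - (q_O) = 0.
Best responses: q_O = (245 - q_M)/2, q_M = (286 - q_O)/2.
Solving the pair: q_O = 68, q_M = 109.

68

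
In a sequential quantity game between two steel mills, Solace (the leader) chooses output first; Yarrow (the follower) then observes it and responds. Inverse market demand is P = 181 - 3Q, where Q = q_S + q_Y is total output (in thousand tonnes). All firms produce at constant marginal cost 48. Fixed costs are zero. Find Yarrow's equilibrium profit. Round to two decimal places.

368.52

The follower Yarrow best-responds to any q_S: π_Y = (181 - 3Q)q_Y - 48q_Y.
∂π_Y/∂q_Y = 133 - 3q_S - 6q_Y = 0 gives the reaction function q_Y = (133 - 3q_S)/6.
The leader anticipates this reaction. Substituting into P = 181 - 3Q gives P = 229/2 - (3/2)q_S, so π_S = (229/2 - (3/2)q_S)q_S - 48q_S.
Maximising: ∂π_S/∂q_S = 133/2 - 3q_S = 0, giving q_S = 133/6.
Then q_Y = (133 - 3·(133/6))/6 = 133/12.
Price P = 181 - 3·(133/4) = 325/4.
Yarrow's profit: (325/4 - 48)·(133/12) = 368.5208.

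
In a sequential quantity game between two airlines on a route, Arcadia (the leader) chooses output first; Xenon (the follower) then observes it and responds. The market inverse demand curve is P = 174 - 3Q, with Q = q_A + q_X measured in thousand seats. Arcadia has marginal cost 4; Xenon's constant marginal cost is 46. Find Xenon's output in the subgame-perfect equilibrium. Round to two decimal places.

3.67

Solve by backward induction. Given q_A, the follower Xenon maximises π_X = (174 - 3q_A - 3q_X)q_X - 46q_X.
∂π_X/∂q_X = 128 - 3q_A - 6q_X = 0 gives the reaction function q_X = (128 - 3q_A)/6.
The leader anticipates this reaction. Substituting into P = 174 - 3Q gives P = 110 - (3/2)q_A, so π_A = (110 - (3/2)q_A)q_A - 4q_A.
Maximising: ∂π_A/∂q_A = 106 - 3q_A = 0, giving q_A = 106/3.
Then q_X = (128 - 3·(106/3))/6 = 11/3.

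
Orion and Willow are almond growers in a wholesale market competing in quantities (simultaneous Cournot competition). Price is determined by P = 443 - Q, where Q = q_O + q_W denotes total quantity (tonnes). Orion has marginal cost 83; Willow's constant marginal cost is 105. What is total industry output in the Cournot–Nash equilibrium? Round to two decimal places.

Orion's profit: π_O = (443 - Q)q_O - (83q_O). Setting ∂π_O/∂q_O = 0: 360 - 2q_O - (q_W) = 0.
Willow's first-order condition: 338 - 2q_W - (q_O) = 0.
Best responses: q_O = (360 - q_W)/2, q_W = (338 - q_O)/2.
Solving the pair: q_O = 382/3, q_W = 316/3.
Total output Q = 382/3 + 316/3 = 698/3.

232.67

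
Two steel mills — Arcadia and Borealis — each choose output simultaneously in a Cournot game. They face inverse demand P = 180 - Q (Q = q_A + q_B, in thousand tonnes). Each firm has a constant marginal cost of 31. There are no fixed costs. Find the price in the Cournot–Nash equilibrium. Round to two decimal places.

80.67

A representative firm's profit is π_i = q_i(180 - Q) - 31q_i.
Setting ∂π_i/∂q_i = 0 with rivals' quantities fixed: 149 - 2q_i - q_j = 0.
By symmetry each firm produces the same amount; substituting q_j = q_i yields q_i = 149/3.
Total output Q = 298/3, so price P = 180 - 298/3 = 242/3.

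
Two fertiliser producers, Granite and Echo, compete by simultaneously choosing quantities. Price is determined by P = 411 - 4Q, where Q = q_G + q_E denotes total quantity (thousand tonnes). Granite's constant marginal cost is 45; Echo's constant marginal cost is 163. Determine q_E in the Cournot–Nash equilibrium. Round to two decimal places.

Granite's profit: π_G = (411 - 4Q)q_G - (45q_G). Setting ∂π_G/∂q_G = 0: 366 - 8q_G - 4(q_E) = 0.
Echo's profit: π_E = (411 - 4Q)q_E - (163q_E). Setting ∂π_E/∂q_E = 0: 248 - 8q_E - 4(q_G) = 0.
Rearranging gives the reaction functions q_G = (366 - 4q_E)/8 and q_E = (248 - 4q_G)/8.
Solving the pair: q_G = 121/3, q_E = 65/6.

10.83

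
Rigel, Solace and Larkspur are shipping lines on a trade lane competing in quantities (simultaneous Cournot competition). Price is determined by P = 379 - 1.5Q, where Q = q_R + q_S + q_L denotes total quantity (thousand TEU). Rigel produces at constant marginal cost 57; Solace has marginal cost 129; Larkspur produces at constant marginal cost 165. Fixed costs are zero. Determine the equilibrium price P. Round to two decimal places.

Rigel's profit: π_R = (379 - 1.5Q)q_R - (57q_R). Setting ∂π_R/∂q_R = 0: 322 - 3q_R - (3/2)(q_S + q_L) = 0.
Solace's profit: π_S = (379 - 1.5Q)q_S - (129q_S). Setting ∂π_S/∂q_S = 0: 250 - 3q_S - (3/2)(q_R + q_L) = 0.
Larkspur's first-order condition: 214 - 3q_L - (3/2)(q_R + q_S) = 0.
Adding the 3 conditions: 786 − 3Q − 3Q = 0, i.e. Q = 131.
Back-substituting: q_R = (322 − 393/2)/(3/2) = 251/3, q_S = (250 − 393/2)/(3/2) = 107/3, q_L = (214 − 393/2)/(3/2) = 35/3.
Total output Q = 131, so price P = 379 - (3/2)·131 = 365/2.

182.50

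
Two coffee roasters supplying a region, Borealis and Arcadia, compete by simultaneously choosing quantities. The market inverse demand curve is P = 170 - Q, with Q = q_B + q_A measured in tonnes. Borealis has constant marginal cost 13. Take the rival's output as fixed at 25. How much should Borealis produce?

With the rival's output fixed at 25, Borealis's profit is π_B = (170 - 25 - q_B)q_B - (13q_B) = (145 - q_B)q_B - (13q_B).
∂π_B/∂q_B = 132 - 2q_B = 0, so q_B = 66.

66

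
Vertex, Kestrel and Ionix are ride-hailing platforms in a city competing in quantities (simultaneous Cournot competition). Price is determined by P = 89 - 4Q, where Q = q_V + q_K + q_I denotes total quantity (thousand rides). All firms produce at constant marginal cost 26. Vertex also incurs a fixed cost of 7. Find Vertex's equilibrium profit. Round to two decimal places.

55.02

A representative firm's profit is π_i = q_i(89 - 4Q) - 26q_i.
Setting ∂π_i/∂q_i = 0 with rivals' quantities fixed: 63 - 8q_i - 4·Σ_{j≠i} q_j = 0.
By symmetry each firm produces the same amount; substituting Σ_{j≠i} q_j = 2q_i yields q_i = 63/16.
Price P = 89 - 4·(189/16) = 167/4.
Vertex's profit: (167/4 - 26)·(63/16) - 7 = 55.0156.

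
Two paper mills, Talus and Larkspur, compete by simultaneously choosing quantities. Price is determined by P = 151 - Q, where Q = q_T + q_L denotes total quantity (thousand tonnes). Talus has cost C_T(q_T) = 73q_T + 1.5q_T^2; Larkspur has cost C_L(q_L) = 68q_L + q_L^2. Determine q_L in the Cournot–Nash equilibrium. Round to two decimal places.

17.74

Talus's profit: π_T = (151 - Q)q_T - (73q_T + (3/2)q_T²). Setting ∂π_T/∂q_T = 0: 78 - 5q_T - (q_L) = 0.
Larkspur's first-order condition: 83 - 4q_L - (q_T) = 0.
Best responses: q_T = (78 - q_L)/5, q_L = (83 - q_T)/4.
Substituting one into the other gives q_T = 229/19 and q_L = 337/19.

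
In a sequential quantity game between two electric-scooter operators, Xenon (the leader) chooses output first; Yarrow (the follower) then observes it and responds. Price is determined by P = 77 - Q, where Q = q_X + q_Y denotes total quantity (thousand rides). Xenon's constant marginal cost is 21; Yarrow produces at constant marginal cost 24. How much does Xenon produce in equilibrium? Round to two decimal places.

Solve by backward induction. Given q_X, the follower Yarrow maximises π_Y = (77 - q_X - q_Y)q_Y - 24q_Y.
Setting the follower's marginal profit to zero, 53 - q_X - 2q_Y = 0, i.e. q_Y = (53 - q_X)/2.
Xenon substitutes q_Y(q_X) into its own profit: π_X = q_X(77 - q_X - (53 - q_X)/2) - 21q_X = (101/2 - (1/2)q_X)q_X - 21q_X.
Leader FOC: 59/2 - q_X = 0, so q_X = 59/2.
Then q_Y = (53 - 59/2)/2 = 47/4.

29.50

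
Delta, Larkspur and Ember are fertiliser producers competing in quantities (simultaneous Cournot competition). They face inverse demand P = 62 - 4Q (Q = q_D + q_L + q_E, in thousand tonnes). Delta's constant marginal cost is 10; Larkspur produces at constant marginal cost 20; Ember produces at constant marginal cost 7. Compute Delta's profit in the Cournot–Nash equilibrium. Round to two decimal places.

54.39

Delta's profit: π_D = (62 - 4Q)q_D - (10q_D). Setting ∂π_D/∂q_D = 0: 52 - 8q_D - 4(q_L + q_E) = 0.
Larkspur's first-order condition: 42 - 8q_L - 4(q_D + q_E) = 0.
Ember's profit: π_E = (62 - 4Q)q_E - (7q_E). Setting ∂π_E/∂q_E = 0: 55 - 8q_E - 4(q_D + q_L) = 0.
Adding the 3 conditions: 149 − 8Q − 8Q = 0, i.e. Q = 149/16.
Back-substituting: q_D = (52 − 149/4)/4 = 59/16, q_L = (42 − 149/4)/4 = 19/16, q_E = (55 − 149/4)/4 = 71/16.
Price P = 62 - 4·(149/16) = 99/4.
Delta's profit: (99/4 - 10)·(59/16) = 54.3906.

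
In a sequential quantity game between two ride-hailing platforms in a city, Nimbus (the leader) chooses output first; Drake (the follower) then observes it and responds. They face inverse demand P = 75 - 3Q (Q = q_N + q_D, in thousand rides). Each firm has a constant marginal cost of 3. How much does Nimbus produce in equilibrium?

The follower Drake best-responds to any q_N: π_D = (75 - 3Q)q_D - 3q_D.
Setting the follower's marginal profit to zero, 72 - 3q_N - 6q_D = 0, i.e. q_D = (72 - 3q_N)/6.
The leader anticipates this reaction. Substituting into P = 75 - 3Q gives P = 39 - (3/2)q_N, so π_N = (39 - (3/2)q_N)q_N - 3q_N.
Maximising: ∂π_N/∂q_N = 36 - 3q_N = 0, giving q_N = 12.
Then q_D = (72 - 3·12)/6 = 6.

12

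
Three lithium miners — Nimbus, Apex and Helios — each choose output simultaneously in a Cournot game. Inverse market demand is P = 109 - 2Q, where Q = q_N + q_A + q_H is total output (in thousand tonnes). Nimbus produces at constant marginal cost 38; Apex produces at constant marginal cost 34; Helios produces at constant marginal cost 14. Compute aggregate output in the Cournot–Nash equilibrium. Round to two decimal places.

Nimbus's profit: π_N = (109 - 2Q)q_N - (38q_N). Setting ∂π_N/∂q_N = 0: 71 - 4q_N - 2(q_A + q_H) = 0.
Apex's first-order condition: 75 - 4q_A - 2(q_N + q_H) = 0.
Helios's profit: π_H = (109 - 2Q)q_H - (14q_H). Setting ∂π_H/∂q_H = 0: 95 - 4q_H - 2(q_N + q_A) = 0.
Summing all 3 equations gives 241 − 8Q = 0, hence Q = 241/8.
Back-substituting: q_N = (71 − 241/4)/2 = 43/8, q_A = (75 − 241/4)/2 = 59/8, q_H = (95 − 241/4)/2 = 139/8.
Total output Q = 43/8 + 59/8 + 139/8 = 241/8.

30.13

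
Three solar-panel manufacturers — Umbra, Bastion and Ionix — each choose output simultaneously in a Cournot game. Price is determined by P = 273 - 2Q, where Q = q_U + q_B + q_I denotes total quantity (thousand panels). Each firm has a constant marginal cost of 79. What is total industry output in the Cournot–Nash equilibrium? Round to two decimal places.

72.75

A representative firm's profit is π_i = q_i(273 - 2Q) - 79q_i.
Setting ∂π_i/∂q_i = 0 with rivals' quantities fixed: 194 - 4q_i - 2·Σ_{j≠i} q_j = 0.
With identical firms every q_j equals q_i, so Σ_{j≠i} q_j = 2q_i and 194 = 8q_i, giving q_i = 97/4.
Total output Q = 97/4 + 97/4 + 97/4 = 291/4.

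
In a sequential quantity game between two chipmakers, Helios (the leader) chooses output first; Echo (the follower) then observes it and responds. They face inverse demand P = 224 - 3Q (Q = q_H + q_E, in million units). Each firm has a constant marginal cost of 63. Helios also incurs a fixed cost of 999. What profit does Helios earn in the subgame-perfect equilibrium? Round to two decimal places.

81.04

The follower Echo best-responds to any q_H: π_E = (224 - 3Q)q_E - 63q_E.
Setting the follower's marginal profit to zero, 161 - 3q_H - 6q_E = 0, i.e. q_E = (161 - 3q_H)/6.
Helios substitutes q_E(q_H) into its own profit: π_H = q_H(224 - 3q_H - (161 - 3q_H)/2) - 63q_H = (287/2 - (3/2)q_H)q_H - 63q_H.
Leader FOC: 161/2 - 3q_H = 0, so q_H = 161/6.
Then q_E = (161 - 3·(161/6))/6 = 161/12.
Price P = 224 - 3·(161/4) = 413/4.
Helios's profit: (413/4 - 63)·(161/6) - 999 = 1945/24.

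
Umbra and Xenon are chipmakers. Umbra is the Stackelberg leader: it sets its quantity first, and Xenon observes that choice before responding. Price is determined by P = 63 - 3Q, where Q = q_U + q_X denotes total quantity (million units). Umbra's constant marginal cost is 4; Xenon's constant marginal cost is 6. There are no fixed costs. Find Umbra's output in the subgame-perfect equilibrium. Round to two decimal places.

10.17

The follower Xenon best-responds to any q_U: π_X = (63 - 3Q)q_X - 6q_X.
∂π_X/∂q_X = 57 - 3q_U - 6q_X = 0 gives the reaction function q_X = (57 - 3q_U)/6.
The leader anticipates this reaction. Substituting into P = 63 - 3Q gives P = 69/2 - (3/2)q_U, so π_U = (69/2 - (3/2)q_U)q_U - 4q_U.
The leader's first-order condition 61/2 - 3q_U = 0 yields q_U = 61/6.
Then q_X = (57 - 3·(61/6))/6 = 53/12.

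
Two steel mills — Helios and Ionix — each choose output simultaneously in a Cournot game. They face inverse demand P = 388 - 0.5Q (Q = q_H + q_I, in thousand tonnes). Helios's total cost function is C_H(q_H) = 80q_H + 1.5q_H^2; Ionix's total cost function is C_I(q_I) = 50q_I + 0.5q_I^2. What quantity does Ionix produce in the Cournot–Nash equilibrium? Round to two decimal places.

154.58

Helios's profit: π_H = (388 - 0.5Q)q_H - (80q_H + (3/2)q_H²). Setting ∂π_H/∂q_H = 0: 308 - 4q_H - (1/2)(q_I) = 0.
Ionix's profit: π_I = (388 - 0.5Q)q_I - (50q_I + (1/2)q_I²). Setting ∂π_I/∂q_I = 0: 338 - 2q_I - (1/2)(q_H) = 0.
Rearranging gives the reaction functions q_H = (308 - (1/2)q_I)/4 and q_I = (338 - (1/2)q_H)/2.
Solving the pair: q_H = 1788/31, q_I = 154.5806.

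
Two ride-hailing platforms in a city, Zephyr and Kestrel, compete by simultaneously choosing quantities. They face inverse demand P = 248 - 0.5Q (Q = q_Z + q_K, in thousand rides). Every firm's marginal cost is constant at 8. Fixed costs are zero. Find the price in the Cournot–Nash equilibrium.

88

A representative firm's profit is π_i = q_i(248 - 0.5Q) - 8q_i.
Setting ∂π_i/∂q_i = 0 with rivals' quantities fixed: 240 - q_i - (1/2)q_j = 0.
With identical firms every q_j equals q_i, so q_j = q_i and 240 = (3/2)q_i, giving q_i = 160.
Total output Q = 320, so price P = 248 - (1/2)·320 = 88.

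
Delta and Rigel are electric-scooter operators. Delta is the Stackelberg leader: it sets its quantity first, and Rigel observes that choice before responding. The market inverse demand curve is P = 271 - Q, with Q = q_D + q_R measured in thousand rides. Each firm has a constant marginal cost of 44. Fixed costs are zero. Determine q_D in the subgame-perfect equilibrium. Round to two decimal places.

Solve by backward induction. Given q_D, the follower Rigel maximises π_R = (271 - q_D - q_R)q_R - 44q_R.
Follower FOC: 227 - q_D - 2q_R = 0, so q_R(q_D) = (227 - q_D)/2.
The leader anticipates this reaction. Substituting into P = 271 - Q gives P = 315/2 - (1/2)q_D, so π_D = (315/2 - (1/2)q_D)q_D - 44q_D.
The leader's first-order condition 227/2 - q_D = 0 yields q_D = 227/2.
Then q_R = (227 - 227/2)/2 = 227/4.

113.50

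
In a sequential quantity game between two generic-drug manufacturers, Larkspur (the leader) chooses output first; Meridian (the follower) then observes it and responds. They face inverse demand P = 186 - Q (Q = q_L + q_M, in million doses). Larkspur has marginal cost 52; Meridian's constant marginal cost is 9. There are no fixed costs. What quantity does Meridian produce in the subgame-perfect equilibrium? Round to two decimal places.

The follower Meridian best-responds to any q_L: π_M = (186 - Q)q_M - 9q_M.
Follower FOC: 177 - q_L - 2q_M = 0, so q_M(q_L) = (177 - q_L)/2.
Larkspur substitutes q_M(q_L) into its own profit: π_L = q_L(186 - q_L - (177 - q_L)/2) - 52q_L = (195/2 - (1/2)q_L)q_L - 52q_L.
Leader FOC: 91/2 - q_L = 0, so q_L = 91/2.
Then q_M = (177 - 91/2)/2 = 263/4.

65.75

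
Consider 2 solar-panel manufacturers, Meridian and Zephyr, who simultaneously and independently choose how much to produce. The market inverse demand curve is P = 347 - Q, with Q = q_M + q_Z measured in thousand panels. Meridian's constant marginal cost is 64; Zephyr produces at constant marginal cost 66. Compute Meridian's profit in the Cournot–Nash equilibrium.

Meridian's profit: π_M = (347 - Q)q_M - (64q_M). Setting ∂π_M/∂q_M = 0: 283 - 2q_M - (q_Z) = 0.
Zephyr's profit: π_Z = (347 - Q)q_Z - (66q_Z). Setting ∂π_Z/∂q_Z = 0: 281 - 2q_Z - (q_M) = 0.
Rearranging gives the reaction functions q_M = (283 - q_Z)/2 and q_Z = (281 - q_M)/2.
Solving the pair: q_M = 95, q_Z = 93.
Price P = 347 - 188 = 159.
Meridian's profit: (159 - 64)·95 = 9025.

9025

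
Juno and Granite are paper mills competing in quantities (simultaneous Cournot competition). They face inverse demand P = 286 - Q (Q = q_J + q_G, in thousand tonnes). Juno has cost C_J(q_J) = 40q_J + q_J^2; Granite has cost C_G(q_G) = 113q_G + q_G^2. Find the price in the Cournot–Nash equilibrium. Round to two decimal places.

202.20

Juno's profit: π_J = (286 - Q)q_J - (40q_J + q_J²). Setting ∂π_J/∂q_J = 0: 246 - 4q_J - (q_G) = 0.
Granite's profit: π_G = (286 - Q)q_G - (113q_G + q_G²). Setting ∂π_G/∂q_G = 0: 173 - 4q_G - (q_J) = 0.
Best responses: q_J = (246 - q_G)/4, q_G = (173 - q_J)/4.
Solving the pair: q_J = 811/15, q_G = 446/15.
Total output Q = 419/5, so price P = 286 - 419/5 = 1011/5.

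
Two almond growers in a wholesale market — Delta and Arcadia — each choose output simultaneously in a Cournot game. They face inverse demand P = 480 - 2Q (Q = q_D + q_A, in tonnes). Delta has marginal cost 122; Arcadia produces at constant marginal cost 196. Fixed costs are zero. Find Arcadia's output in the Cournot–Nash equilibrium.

35

Delta's profit: π_D = (480 - 2Q)q_D - (122q_D). Setting ∂π_D/∂q_D = 0: 358 - 4q_D - 2(q_A) = 0.
Arcadia's profit: π_A = (480 - 2Q)q_A - (196q_A). Setting ∂π_A/∂q_A = 0: 284 - 4q_A - 2(q_D) = 0.
Best responses: q_D = (358 - 2q_A)/4, q_A = (284 - 2q_D)/4.
Substituting one into the other gives q_D = 72 and q_A = 35.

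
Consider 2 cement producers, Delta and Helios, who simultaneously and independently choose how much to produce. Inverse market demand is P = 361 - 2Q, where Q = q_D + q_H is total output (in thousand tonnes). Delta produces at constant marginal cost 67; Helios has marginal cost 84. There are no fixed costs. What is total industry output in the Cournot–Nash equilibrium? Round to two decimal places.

95.17

Delta's profit: π_D = (361 - 2Q)q_D - (67q_D). Setting ∂π_D/∂q_D = 0: 294 - 4q_D - 2(q_H) = 0.
Helios's first-order condition: 277 - 4q_H - 2(q_D) = 0.
Rearranging gives the reaction functions q_D = (294 - 2q_H)/4 and q_H = (277 - 2q_D)/4.
Solving the pair: q_D = 311/6, q_H = 130/3.
Total output Q = 311/6 + 130/3 = 571/6.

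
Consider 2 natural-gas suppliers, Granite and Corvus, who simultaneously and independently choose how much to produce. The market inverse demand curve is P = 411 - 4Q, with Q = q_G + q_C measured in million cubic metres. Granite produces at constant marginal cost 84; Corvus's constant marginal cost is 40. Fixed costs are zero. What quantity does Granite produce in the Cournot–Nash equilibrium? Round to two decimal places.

23.58

Granite's profit: π_G = (411 - 4Q)q_G - (84q_G). Setting ∂π_G/∂q_G = 0: 327 - 8q_G - 4(q_C) = 0.
Corvus's first-order condition: 371 - 8q_C - 4(q_G) = 0.
Rearranging gives the reaction functions q_G = (327 - 4q_C)/8 and q_C = (371 - 4q_G)/8.
Solving the pair: q_G = 283/12, q_C = 415/12.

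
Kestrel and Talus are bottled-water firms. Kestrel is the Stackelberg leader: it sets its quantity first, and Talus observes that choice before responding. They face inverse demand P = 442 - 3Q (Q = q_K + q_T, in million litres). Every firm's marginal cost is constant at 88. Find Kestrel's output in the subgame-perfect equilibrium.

59

Solve by backward induction. Given q_K, the follower Talus maximises π_T = (442 - 3q_K - 3q_T)q_T - 88q_T.
∂π_T/∂q_T = 354 - 3q_K - 6q_T = 0 gives the reaction function q_T = (354 - 3q_K)/6.
The leader anticipates this reaction. Substituting into P = 442 - 3Q gives P = 265 - (3/2)q_K, so π_K = (265 - (3/2)q_K)q_K - 88q_K.
The leader's first-order condition 177 - 3q_K = 0 yields q_K = 59.
Then q_T = (354 - 3·59)/6 = 59/2.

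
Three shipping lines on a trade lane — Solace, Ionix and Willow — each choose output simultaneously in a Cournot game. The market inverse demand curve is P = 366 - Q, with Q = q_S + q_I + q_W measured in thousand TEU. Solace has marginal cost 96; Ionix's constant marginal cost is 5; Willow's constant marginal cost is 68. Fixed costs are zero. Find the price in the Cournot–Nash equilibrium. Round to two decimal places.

Solace's profit: π_S = (366 - Q)q_S - (96q_S). Setting ∂π_S/∂q_S = 0: 270 - 2q_S - (q_I + q_W) = 0.
Ionix's profit: π_I = (366 - Q)q_I - (5q_I). Setting ∂π_I/∂q_I = 0: 361 - 2q_I - (q_S + q_W) = 0.
Willow's first-order condition: 298 - 2q_W - (q_S + q_I) = 0.
Adding the 3 first-order conditions: 929 − 4Q = 0, so Q = 929/4.
Back-substituting: q_S = (270 − 929/4) = 151/4, q_I = (361 − 929/4) = 515/4, q_W = (298 − 929/4) = 263/4.
Total output Q = 929/4, so price P = 366 - 929/4 = 535/4.

133.75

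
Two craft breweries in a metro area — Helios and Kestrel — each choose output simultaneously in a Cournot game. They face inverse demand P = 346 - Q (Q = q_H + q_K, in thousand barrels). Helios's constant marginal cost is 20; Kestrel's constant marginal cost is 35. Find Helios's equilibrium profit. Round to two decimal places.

Helios's profit: π_H = (346 - Q)q_H - (20q_H). Setting ∂π_H/∂q_H = 0: 326 - 2q_H - (q_K) = 0.
Kestrel's profit: π_K = (346 - Q)q_K - (35q_K). Setting ∂π_K/∂q_K = 0: 311 - 2q_K - (q_H) = 0.
Best responses: q_H = (326 - q_K)/2, q_K = (311 - q_H)/2.
Solving the pair: q_H = 341/3, q_K = 296/3.
Price P = 346 - 637/3 = 401/3.
Helios's profit: (401/3 - 20)·(341/3) = 12920.1111.

12920.11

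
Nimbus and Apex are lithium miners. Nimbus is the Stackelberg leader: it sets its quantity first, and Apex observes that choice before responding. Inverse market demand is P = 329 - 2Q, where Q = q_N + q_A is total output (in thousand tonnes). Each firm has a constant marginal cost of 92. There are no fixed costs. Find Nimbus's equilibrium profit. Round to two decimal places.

The follower Apex best-responds to any q_N: π_A = (329 - 2Q)q_A - 92q_A.
Setting the follower's marginal profit to zero, 237 - 2q_N - 4q_A = 0, i.e. q_A = (237 - 2q_N)/4.
Nimbus substitutes q_A(q_N) into its own profit: π_N = q_N(329 - 2q_N - (237 - 2q_N)/2) - 92q_N = (421/2 - q_N)q_N - 92q_N.
The leader's first-order condition 237/2 - 2q_N = 0 yields q_N = 237/4.
Then q_A = (237 - 2·(237/4))/4 = 237/8.
Price P = 329 - 2·(711/8) = 605/4.
Nimbus's profit: (605/4 - 92)·(237/4) = 3510.5625.

3510.56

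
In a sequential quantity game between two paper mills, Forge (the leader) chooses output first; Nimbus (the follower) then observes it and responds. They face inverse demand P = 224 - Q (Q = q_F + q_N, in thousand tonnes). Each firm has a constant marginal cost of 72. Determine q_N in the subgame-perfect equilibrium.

38

Solve by backward induction. Given q_F, the follower Nimbus maximises π_N = (224 - q_F - q_N)q_N - 72q_N.
∂π_N/∂q_N = 152 - q_F - 2q_N = 0 gives the reaction function q_N = (152 - q_F)/2.
Forge substitutes q_N(q_F) into its own profit: π_F = q_F(224 - q_F - (152 - q_F)/2) - 72q_F = (148 - (1/2)q_F)q_F - 72q_F.
Leader FOC: 76 - q_F = 0, so q_F = 76.
Then q_N = (152 - 76)/2 = 38.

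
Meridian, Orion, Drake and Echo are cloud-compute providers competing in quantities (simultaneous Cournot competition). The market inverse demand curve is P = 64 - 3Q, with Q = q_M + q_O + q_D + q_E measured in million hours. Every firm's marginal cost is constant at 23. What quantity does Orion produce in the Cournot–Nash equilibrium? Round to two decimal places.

A representative firm's profit is π_i = q_i(64 - 3Q) - 23q_i.
Setting ∂π_i/∂q_i = 0 with rivals' quantities fixed: 41 - 6q_i - 3·Σ_{j≠i} q_j = 0.
With identical firms every q_j equals q_i, so Σ_{j≠i} q_j = 3q_i and 41 = 15q_i, giving q_i = 41/15.

2.73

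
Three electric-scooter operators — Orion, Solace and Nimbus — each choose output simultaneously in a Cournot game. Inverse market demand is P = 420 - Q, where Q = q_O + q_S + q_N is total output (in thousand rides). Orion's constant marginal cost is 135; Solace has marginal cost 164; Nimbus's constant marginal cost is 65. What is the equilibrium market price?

196

Orion's profit: π_O = (420 - Q)q_O - (135q_O). Setting ∂π_O/∂q_O = 0: 285 - 2q_O - (q_S + q_N) = 0.
Solace's profit: π_S = (420 - Q)q_S - (164q_S). Setting ∂π_S/∂q_S = 0: 256 - 2q_S - (q_O + q_N) = 0.
Nimbus's profit: π_N = (420 - Q)q_N - (65q_N). Setting ∂π_N/∂q_N = 0: 355 - 2q_N - (q_O + q_S) = 0.
Adding the 3 conditions: 896 − 2Q − 2Q = 0, i.e. Q = 224.
Back-substituting: q_O = (285 − 224) = 61, q_S = (256 − 224) = 32, q_N = (355 − 224) = 131.
Total output Q = 224, so price P = 420 - 224 = 196.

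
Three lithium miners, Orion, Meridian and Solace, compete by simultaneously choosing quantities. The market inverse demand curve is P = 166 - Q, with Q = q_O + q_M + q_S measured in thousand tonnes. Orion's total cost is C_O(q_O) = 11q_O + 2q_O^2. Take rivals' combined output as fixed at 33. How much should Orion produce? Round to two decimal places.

20.33

With rivals' combined output fixed at 33, Orion's profit is π_O = (166 - 33 - q_O)q_O - (11q_O + 2q_O²) = (133 - q_O)q_O - (11q_O + 2q_O²).
∂π_O/∂q_O = 122 - 6q_O = 0, so q_O = 61/3.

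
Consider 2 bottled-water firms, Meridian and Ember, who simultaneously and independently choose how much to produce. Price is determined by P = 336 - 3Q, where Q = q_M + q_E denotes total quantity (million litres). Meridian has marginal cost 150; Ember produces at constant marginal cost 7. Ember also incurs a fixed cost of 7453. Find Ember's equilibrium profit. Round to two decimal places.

Meridian's profit: π_M = (336 - 3Q)q_M - (150q_M). Setting ∂π_M/∂q_M = 0: 186 - 6q_M - 3(q_E) = 0.
Ember's profit: π_E = (336 - 3Q)q_E - (7q_E). Setting ∂π_E/∂q_E = 0: 329 - 6q_E - 3(q_M) = 0.
Rearranging gives the reaction functions q_M = (186 - 3q_E)/6 and q_E = (329 - 3q_M)/6.
Solving the pair: q_M = 43/9, q_E = 472/9.
Price P = 336 - 3·(515/9) = 493/3.
Ember's profit: (493/3 - 7)·(472/9) - 7453 = 798.2593.

798.26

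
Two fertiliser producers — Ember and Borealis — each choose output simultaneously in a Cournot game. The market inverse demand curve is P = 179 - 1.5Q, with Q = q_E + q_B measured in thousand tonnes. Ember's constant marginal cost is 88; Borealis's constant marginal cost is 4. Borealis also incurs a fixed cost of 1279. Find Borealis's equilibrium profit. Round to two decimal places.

Ember's profit: π_E = (179 - 1.5Q)q_E - (88q_E). Setting ∂π_E/∂q_E = 0: 91 - 3q_E - (3/2)(q_B) = 0.
Borealis's first-order condition: 175 - 3q_B - (3/2)(q_E) = 0.
Best responses: q_E = (91 - (3/2)q_B)/3, q_B = (175 - (3/2)q_E)/3.
Substituting one into the other gives q_E = 14/9 and q_B = 518/9.
Price P = 179 - (3/2)·(532/9) = 271/3.
Borealis's profit: (271/3 - 4)·(518/9) - 1279 = 3689.9630.

3689.96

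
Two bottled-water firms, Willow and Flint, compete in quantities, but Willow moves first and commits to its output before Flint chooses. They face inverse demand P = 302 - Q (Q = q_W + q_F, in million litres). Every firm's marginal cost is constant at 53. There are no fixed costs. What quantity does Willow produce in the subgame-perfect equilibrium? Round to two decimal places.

124.50

The follower Flint best-responds to any q_W: π_F = (302 - Q)q_F - 53q_F.
Setting the follower's marginal profit to zero, 249 - q_W - 2q_F = 0, i.e. q_F = (249 - q_W)/2.
Willow substitutes q_F(q_W) into its own profit: π_W = q_W(302 - q_W - (249 - q_W)/2) - 53q_W = (355/2 - (1/2)q_W)q_W - 53q_W.
Maximising: ∂π_W/∂q_W = 249/2 - q_W = 0, giving q_W = 249/2.
Then q_F = (249 - 249/2)/2 = 249/4.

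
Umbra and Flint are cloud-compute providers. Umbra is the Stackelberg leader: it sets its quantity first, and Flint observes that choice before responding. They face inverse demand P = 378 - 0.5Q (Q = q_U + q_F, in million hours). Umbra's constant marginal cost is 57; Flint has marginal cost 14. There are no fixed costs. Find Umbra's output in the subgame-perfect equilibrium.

Solve by backward induction. Given q_U, the follower Flint maximises π_F = (378 - (1/2)q_U - (1/2)q_F)q_F - 14q_F.
∂π_F/∂q_F = 364 - (1/2)q_U - q_F = 0 gives the reaction function q_F = (364 - (1/2)q_U).
The leader anticipates this reaction. Substituting into P = 378 - 0.5Q gives P = 196 - (1/4)q_U, so π_U = (196 - (1/4)q_U)q_U - 57q_U.
Leader FOC: 139 - (1/2)q_U = 0, so q_U = 278.
Then q_F = (364 - (1/2)·278) = 225.

278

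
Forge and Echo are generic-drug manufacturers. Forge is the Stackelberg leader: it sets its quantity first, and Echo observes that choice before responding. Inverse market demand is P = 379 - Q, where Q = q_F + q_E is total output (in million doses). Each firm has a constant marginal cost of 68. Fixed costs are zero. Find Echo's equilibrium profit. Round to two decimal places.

Solve by backward induction. Given q_F, the follower Echo maximises π_E = (379 - q_F - q_E)q_E - 68q_E.
Follower FOC: 311 - q_F - 2q_E = 0, so q_E(q_F) = (311 - q_F)/2.
The leader anticipates this reaction. Substituting into P = 379 - Q gives P = 447/2 - (1/2)q_F, so π_F = (447/2 - (1/2)q_F)q_F - 68q_F.
Maximising: ∂π_F/∂q_F = 311/2 - q_F = 0, giving q_F = 311/2.
Then q_E = (311 - 311/2)/2 = 311/4.
Price P = 379 - 933/4 = 583/4.
Echo's profit: (583/4 - 68)·(311/4) = 6045.0625.

6045.06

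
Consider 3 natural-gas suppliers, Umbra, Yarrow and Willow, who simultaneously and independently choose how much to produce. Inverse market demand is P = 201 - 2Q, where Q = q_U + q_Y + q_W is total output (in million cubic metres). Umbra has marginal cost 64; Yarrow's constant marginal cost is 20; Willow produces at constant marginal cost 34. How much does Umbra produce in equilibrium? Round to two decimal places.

7.88

Umbra's profit: π_U = (201 - 2Q)q_U - (64q_U). Setting ∂π_U/∂q_U = 0: 137 - 4q_U - 2(q_Y + q_W) = 0.
Yarrow's first-order condition: 181 - 4q_Y - 2(q_U + q_W) = 0.
Willow's first-order condition: 167 - 4q_W - 2(q_U + q_Y) = 0.
Adding the 3 first-order conditions: 485 − 8Q = 0, so Q = 485/8.
Back-substituting: q_U = (137 − 485/4)/2 = 63/8, q_Y = (181 − 485/4)/2 = 239/8, q_W = (167 − 485/4)/2 = 183/8.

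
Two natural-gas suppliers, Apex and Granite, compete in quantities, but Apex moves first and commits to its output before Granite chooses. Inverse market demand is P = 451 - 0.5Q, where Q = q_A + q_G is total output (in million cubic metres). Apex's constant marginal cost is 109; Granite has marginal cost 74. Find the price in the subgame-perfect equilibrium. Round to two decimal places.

185.75

The follower Granite best-responds to any q_A: π_G = (451 - 0.5Q)q_G - 74q_G.
Setting the follower's marginal profit to zero, 377 - (1/2)q_A - q_G = 0, i.e. q_G = (377 - (1/2)q_A).
Apex substitutes q_G(q_A) into its own profit: π_A = q_A(451 - (1/2)q_A - (377 - (1/2)q_A)/2) - 109q_A = (525/2 - (1/4)q_A)q_A - 109q_A.
Leader FOC: 307/2 - (1/2)q_A = 0, so q_A = 307.
Then q_G = (377 - (1/2)·307) = 447/2.
Total output Q = 1061/2, so price P = 451 - (1/2)·(1061/2) = 743/4.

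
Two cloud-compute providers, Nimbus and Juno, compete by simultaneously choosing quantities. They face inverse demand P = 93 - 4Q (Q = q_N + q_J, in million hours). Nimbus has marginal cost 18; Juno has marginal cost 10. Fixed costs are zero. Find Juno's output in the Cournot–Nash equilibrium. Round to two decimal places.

Nimbus's profit: π_N = (93 - 4Q)q_N - (18q_N). Setting ∂π_N/∂q_N = 0: 75 - 8q_N - 4(q_J) = 0.
Juno's profit: π_J = (93 - 4Q)q_J - (10q_J). Setting ∂π_J/∂q_J = 0: 83 - 8q_J - 4(q_N) = 0.
So q_N = (75 - 4q_J)/8 and q_J = (83 - 4q_N)/8.
Solving the pair: q_N = 67/12, q_J = 91/12.

7.58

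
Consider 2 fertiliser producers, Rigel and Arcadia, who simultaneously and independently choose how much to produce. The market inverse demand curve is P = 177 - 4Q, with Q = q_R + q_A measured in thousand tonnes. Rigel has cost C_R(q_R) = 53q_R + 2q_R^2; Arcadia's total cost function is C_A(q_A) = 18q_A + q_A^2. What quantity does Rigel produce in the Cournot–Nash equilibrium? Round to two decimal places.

Rigel's profit: π_R = (177 - 4Q)q_R - (53q_R + 2q_R²). Setting ∂π_R/∂q_R = 0: 124 - 12q_R - 4(q_A) = 0.
Arcadia's first-order condition: 159 - 10q_A - 4(q_R) = 0.
Rearranging gives the reaction functions q_R = (124 - 4q_A)/12 and q_A = (159 - 4q_R)/10.
Solving the pair: q_R = 151/26, q_A = 353/26.

5.81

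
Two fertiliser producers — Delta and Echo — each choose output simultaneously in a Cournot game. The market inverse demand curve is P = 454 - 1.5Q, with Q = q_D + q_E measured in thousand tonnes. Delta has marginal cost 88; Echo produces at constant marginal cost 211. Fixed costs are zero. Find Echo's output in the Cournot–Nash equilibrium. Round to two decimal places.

26.67

Delta's profit: π_D = (454 - 1.5Q)q_D - (88q_D). Setting ∂π_D/∂q_D = 0: 366 - 3q_D - (3/2)(q_E) = 0.
Echo's profit: π_E = (454 - 1.5Q)q_E - (211q_E). Setting ∂π_E/∂q_E = 0: 243 - 3q_E - (3/2)(q_D) = 0.
Best responses: q_D = (366 - (3/2)q_E)/3, q_E = (243 - (3/2)q_D)/3.
Solving the pair: q_D = 326/3, q_E = 80/3.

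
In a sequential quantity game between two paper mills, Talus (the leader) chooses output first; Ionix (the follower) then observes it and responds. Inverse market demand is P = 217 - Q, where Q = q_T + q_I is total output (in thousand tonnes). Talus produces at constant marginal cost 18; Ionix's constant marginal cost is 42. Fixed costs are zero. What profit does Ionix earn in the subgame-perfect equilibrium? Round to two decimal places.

The follower Ionix best-responds to any q_T: π_I = (217 - Q)q_I - 42q_I.
Setting the follower's marginal profit to zero, 175 - q_T - 2q_I = 0, i.e. q_I = (175 - q_T)/2.
Talus substitutes q_I(q_T) into its own profit: π_T = q_T(217 - q_T - (175 - q_T)/2) - 18q_T = (259/2 - (1/2)q_T)q_T - 18q_T.
Maximising: ∂π_T/∂q_T = 223/2 - q_T = 0, giving q_T = 223/2.
Then q_I = (175 - 223/2)/2 = 127/4.
Price P = 217 - 573/4 = 295/4.
Ionix's profit: (295/4 - 42)·(127/4) = 1008.0625.

1008.06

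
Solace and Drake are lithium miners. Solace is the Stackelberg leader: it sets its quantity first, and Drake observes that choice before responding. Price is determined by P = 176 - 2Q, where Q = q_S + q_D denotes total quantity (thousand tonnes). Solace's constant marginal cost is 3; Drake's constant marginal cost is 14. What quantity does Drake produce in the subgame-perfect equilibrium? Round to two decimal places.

Solve by backward induction. Given q_S, the follower Drake maximises π_D = (176 - 2q_S - 2q_D)q_D - 14q_D.
∂π_D/∂q_D = 162 - 2q_S - 4q_D = 0 gives the reaction function q_D = (162 - 2q_S)/4.
The leader anticipates this reaction. Substituting into P = 176 - 2Q gives P = 95 - q_S, so π_S = (95 - q_S)q_S - 3q_S.
Leader FOC: 92 - 2q_S = 0, so q_S = 46.
Then q_D = (162 - 2·46)/4 = 35/2.

17.50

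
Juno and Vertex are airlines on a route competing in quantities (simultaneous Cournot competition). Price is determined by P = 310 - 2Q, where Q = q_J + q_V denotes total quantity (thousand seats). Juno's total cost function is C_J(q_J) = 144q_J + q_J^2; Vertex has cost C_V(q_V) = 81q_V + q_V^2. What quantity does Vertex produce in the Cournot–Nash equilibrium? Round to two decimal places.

Juno's profit: π_J = (310 - 2Q)q_J - (144q_J + q_J²). Setting ∂π_J/∂q_J = 0: 166 - 6q_J - 2(q_V) = 0.
Vertex's first-order condition: 229 - 6q_V - 2(q_J) = 0.
Rearranging gives the reaction functions q_J = (166 - 2q_V)/6 and q_V = (229 - 2q_J)/6.
Substituting one into the other gives q_J = 269/16 and q_V = 521/16.

32.56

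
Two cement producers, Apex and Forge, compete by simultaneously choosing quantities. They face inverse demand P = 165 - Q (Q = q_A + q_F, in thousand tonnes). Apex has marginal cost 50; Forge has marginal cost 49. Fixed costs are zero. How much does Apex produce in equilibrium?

Apex's profit: π_A = (165 - Q)q_A - (50q_A). Setting ∂π_A/∂q_A = 0: 115 - 2q_A - (q_F) = 0.
Forge's first-order condition: 116 - 2q_F - (q_A) = 0.
Rearranging gives the reaction functions q_A = (115 - q_F)/2 and q_F = (116 - q_A)/2.
Solving the pair: q_A = 38, q_F = 39.

38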